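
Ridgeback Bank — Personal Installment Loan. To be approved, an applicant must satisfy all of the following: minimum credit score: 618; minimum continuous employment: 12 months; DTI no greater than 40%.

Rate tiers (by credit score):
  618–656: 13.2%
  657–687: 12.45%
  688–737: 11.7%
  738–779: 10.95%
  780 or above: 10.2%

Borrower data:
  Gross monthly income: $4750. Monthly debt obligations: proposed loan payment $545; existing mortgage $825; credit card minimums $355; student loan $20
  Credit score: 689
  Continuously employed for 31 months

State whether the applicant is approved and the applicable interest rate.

Credit score 689 ≥ 618 (meets minimum)
Total monthly debts = (545 + 825 + 355 + 20) = 1,745. DTI: 1,745 ÷ 4,750 = 36.7%, within the 40% cap
Employment 31 ≥ 12 months
All requirements met. Score 689 falls in the 688–737 tier → 11.7%.

Approved at 11.7%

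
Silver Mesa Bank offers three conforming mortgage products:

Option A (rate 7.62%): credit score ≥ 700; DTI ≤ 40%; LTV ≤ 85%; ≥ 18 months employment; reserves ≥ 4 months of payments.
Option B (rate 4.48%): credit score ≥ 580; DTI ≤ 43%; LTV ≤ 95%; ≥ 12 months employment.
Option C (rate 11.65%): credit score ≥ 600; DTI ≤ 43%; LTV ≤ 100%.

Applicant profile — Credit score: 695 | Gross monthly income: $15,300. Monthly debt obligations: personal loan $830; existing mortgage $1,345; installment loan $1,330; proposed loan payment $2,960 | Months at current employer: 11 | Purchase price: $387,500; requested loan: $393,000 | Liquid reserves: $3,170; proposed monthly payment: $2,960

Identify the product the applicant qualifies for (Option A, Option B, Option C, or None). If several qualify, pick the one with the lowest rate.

Total debts = (830 + 1,345 + 1,330 + 2,960) = 6,465; DTI = 6,465/15,300 = 42.3%.
LTV = 393,000/387,500 = 101.4%.
Reserves = 3,170/2,960 = 1.1 months.
Option A: score 695 < 700; DTI 42.3% > 40%; LTV 101.4% > 85%; employment 11 < 18 mo; reserves 1.1 < 4 mo → does not qualify.
Option B: score 695 ≥ 580; DTI 42.3% ≤ 43%; LTV 101.4% > 95%; employment 11 < 12 mo → does not qualify.
Option C: score 695 ≥ 600; DTI 42.3% ≤ 43%; LTV 101.4% > 100% → does not qualify.

None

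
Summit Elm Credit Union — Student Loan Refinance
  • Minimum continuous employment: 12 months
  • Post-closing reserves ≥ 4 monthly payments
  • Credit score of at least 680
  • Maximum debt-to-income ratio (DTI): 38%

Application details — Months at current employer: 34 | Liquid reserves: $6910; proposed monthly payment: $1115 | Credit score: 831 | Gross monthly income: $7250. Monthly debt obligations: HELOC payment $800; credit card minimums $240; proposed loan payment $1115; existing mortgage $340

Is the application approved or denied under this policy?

Employment 34 ≥ 12 months
Liquid reserves cover 6,910/1,115 = 6.2 months — ≥ 4 required
Credit score 831 ≥ 680 (meets)
Total monthly debts = (800 + 240 + 1,115 + 340) = 2,495. Debt-to-income = 2,495/7,250 = 34.4% — meets 38% limit
All criteria satisfied.

Approved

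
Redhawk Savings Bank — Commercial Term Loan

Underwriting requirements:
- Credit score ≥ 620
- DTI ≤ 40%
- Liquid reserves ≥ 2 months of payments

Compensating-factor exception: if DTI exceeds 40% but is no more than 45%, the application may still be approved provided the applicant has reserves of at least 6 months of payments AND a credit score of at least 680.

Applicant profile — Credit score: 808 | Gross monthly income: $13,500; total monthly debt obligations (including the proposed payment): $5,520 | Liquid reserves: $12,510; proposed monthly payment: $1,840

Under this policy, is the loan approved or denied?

Credit score 808 ≥ 620 (meets base)
DTI = 5,520/13,500 = 40.9% > 40% — standard DTI limit exceeded.
Reserves = 12,510/1,840 = 6.8 months ≥ 2
DTI 40.9% is within the 40%–45% exception band; checking compensating factors.
Reserves 6.8 ≥ 6 months; credit score 808 ≥ 680.
Both override conditions satisfied; DTI exception granted.

Approved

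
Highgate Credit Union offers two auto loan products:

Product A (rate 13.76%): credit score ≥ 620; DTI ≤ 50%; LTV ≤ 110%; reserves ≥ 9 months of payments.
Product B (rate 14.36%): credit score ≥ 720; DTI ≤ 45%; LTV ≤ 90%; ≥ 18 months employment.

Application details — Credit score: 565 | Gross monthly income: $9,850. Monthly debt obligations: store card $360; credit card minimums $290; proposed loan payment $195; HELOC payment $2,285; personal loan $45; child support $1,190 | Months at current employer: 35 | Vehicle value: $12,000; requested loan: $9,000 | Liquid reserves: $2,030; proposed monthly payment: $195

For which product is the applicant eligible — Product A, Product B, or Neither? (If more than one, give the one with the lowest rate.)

Neither

Total debts = (360 + 290 + 195 + 2,285 + 45 + 1,190) = 4,365; DTI = 4,365/9,850 = 44.3%.
LTV = 9,000/12,000 = 75%.
Reserves = 2,030/195 = 10.4 months.
Product A: score 565 < 620; DTI 44.3% ≤ 50%; LTV 75% ≤ 110%; reserves 10.4 ≥ 9 mo → does not qualify.
Product B: score 565 < 720; DTI 44.3% ≤ 45%; LTV 75% ≤ 90%; employment 35 ≥ 18 mo → does not qualify.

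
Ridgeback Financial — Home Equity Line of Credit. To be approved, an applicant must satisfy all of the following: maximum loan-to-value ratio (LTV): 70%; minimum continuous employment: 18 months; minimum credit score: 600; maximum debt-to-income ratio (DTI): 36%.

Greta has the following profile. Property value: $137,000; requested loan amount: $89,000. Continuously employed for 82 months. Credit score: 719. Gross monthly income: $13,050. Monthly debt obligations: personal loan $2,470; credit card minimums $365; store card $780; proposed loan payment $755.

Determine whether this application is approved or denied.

Approved

Loan-to-value = 89,000/137,000 = 65% — pass (70% max)
Employment 82 ≥ 18 months
Credit score 719 ≥ 600 (meets)
Total monthly debts = (2,470 + 365 + 780 + 755) = 4,370. Debt-to-income = 4,370/13,050 = 33.5% — meets 36% limit
All criteria satisfied.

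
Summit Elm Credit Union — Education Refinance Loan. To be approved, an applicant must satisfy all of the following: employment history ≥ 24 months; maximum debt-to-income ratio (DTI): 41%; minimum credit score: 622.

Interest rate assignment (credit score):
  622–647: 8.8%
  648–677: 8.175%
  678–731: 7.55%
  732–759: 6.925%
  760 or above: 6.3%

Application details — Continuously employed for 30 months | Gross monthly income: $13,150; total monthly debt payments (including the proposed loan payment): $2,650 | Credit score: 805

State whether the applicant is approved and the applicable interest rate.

Approved at 6.3%

Credit score 805 ≥ 622 (meets minimum)
Debt-to-income = 2,650/13,150 = 20.2% — meets 41% limit
Employment 30 ≥ 24 months
All requirements met. Score 805 falls in the 760 or above tier → 6.3%.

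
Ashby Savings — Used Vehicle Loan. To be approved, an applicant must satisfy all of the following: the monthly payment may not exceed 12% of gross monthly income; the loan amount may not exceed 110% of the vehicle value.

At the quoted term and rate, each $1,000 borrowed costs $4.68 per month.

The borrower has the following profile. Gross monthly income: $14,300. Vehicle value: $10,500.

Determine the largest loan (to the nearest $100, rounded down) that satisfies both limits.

$11,500

Payment cap: 12% × $14,300 = $1,716/month.
At $4.68 per $1,000, that supports 1,716/4.68 × 1,000 ≈ $366,666 → $366,600.
LTV cap: 110% × $10,500 = $11,550 → $11,500.
Binding constraint: loan-to-value.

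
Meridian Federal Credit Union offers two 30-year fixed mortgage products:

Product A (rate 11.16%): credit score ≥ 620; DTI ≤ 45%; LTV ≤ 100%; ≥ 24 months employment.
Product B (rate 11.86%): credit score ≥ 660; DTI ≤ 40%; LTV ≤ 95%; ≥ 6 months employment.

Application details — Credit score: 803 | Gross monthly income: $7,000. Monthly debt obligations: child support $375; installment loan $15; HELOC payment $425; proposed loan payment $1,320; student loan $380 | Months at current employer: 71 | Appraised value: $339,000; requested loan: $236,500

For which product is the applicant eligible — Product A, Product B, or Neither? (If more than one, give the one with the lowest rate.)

Product A

Total debts = (375 + 15 + 425 + 1,320 + 380) = 2,515; DTI = 2,515/7,000 = 35.9%.
LTV = 236,500/339,000 = 69.8%.
Product A: score 803 ≥ 620; DTI 35.9% ≤ 45%; LTV 69.8% ≤ 100%; employment 71 ≥ 24 mo → qualifies.
Product B: score 803 ≥ 660; DTI 35.9% ≤ 40%; LTV 69.8% ≤ 95%; employment 71 ≥ 6 mo → qualifies.
Qualifying: Product A, Product B. Lowest rate is 11.16% → Product A.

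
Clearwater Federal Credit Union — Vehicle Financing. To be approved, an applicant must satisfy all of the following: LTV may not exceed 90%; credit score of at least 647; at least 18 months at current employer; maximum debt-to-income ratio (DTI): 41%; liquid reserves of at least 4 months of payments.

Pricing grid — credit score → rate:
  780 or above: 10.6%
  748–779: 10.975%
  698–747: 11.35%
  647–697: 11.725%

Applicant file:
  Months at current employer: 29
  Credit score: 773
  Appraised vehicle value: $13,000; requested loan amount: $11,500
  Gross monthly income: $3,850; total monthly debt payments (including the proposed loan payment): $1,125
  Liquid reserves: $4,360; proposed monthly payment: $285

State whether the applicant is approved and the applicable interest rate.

Credit score 773 ≥ 647 (meets minimum)
LTV: 11,500 ÷ 13,000 = 88.5%, within 90% cap
Employment 29 ≥ 18 months
Liquid reserves cover 4,360/285 = 15.3 months — ≥ 4 required
Debt-to-income = 1,125/3,850 = 29.2% — meets 41% limit
All requirements met. Score 773 falls in the 748–779 tier → 10.975%.

Approved at 10.975%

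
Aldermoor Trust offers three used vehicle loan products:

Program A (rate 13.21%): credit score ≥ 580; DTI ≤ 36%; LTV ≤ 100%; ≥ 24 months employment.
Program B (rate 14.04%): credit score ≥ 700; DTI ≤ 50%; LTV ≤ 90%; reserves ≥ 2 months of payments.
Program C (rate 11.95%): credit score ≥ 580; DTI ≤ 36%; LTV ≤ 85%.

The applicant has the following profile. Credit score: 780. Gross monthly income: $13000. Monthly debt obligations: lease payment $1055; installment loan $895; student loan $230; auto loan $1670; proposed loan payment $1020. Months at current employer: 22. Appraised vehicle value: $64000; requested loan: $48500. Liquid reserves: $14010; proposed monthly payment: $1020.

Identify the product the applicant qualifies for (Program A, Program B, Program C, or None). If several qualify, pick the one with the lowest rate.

Program B

Total debts = (1,055 + 895 + 230 + 1,670 + 1,020) = 4,870; DTI = 4,870/13,000 = 37.5%.
LTV = 48,500/64,000 = 75.8%.
Reserves = 14,010/1,020 = 13.7 months.
Program A: score 780 ≥ 580; DTI 37.5% > 36%; LTV 75.8% ≤ 100%; employment 22 < 24 mo → does not qualify.
Program B: score 780 ≥ 700; DTI 37.5% ≤ 50%; LTV 75.8% ≤ 90%; reserves 13.7 ≥ 2 mo → qualifies.
Program C: score 780 ≥ 580; DTI 37.5% > 36%; LTV 75.8% ≤ 85% → does not qualify.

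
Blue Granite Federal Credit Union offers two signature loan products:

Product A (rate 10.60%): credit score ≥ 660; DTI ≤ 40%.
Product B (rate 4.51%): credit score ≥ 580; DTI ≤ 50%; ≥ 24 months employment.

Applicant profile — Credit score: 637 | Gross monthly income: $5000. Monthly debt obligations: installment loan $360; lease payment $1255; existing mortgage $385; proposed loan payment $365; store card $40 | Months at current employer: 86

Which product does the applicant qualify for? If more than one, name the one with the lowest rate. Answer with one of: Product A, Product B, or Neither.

Product B

Total debts = (360 + 1,255 + 385 + 365 + 40) = 2,405; DTI = 2,405/5,000 = 48.1%.
Product A: score 637 < 660; DTI 48.1% > 40% → does not qualify.
Product B: score 637 ≥ 580; DTI 48.1% ≤ 50%; employment 86 ≥ 24 mo → qualifies.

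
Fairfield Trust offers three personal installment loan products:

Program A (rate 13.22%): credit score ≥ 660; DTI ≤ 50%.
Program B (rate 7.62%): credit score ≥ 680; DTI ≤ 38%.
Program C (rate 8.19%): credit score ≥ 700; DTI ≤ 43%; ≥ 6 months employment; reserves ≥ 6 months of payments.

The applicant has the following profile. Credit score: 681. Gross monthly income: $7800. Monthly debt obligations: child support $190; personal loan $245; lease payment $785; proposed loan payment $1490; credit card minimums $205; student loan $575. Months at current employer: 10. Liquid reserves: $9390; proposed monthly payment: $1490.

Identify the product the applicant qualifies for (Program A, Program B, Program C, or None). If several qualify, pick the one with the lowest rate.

Program A

Total debts = (190 + 245 + 785 + 1,490 + 205 + 575) = 3,490; DTI = 3,490/7,800 = 44.7%.
Reserves = 9,390/1,490 = 6.3 months.
Program A: score 681 ≥ 660; DTI 44.7% ≤ 50% → qualifies.
Program B: score 681 ≥ 680; DTI 44.7% > 38% → does not qualify.
Program C: score 681 < 700; DTI 44.7% > 43%; employment 10 ≥ 6 mo; reserves 6.3 ≥ 6 mo → does not qualify.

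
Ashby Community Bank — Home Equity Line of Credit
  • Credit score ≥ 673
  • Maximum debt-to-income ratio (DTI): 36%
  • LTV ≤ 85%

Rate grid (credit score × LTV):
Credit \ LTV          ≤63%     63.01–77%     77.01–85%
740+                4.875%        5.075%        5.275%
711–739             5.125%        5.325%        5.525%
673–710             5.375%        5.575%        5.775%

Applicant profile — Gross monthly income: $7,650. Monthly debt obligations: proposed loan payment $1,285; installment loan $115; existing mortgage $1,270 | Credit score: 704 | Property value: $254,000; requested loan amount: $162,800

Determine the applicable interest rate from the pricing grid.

Credit score 704 ≥ 673; Total monthly debts = (1,285 + 115 + 1,270) = 2,670. DTI = 2,670/7,650 = 34.9% ≤ 36%
Loan-to-value = 162,800/254,000 = 64.1% — pass (85% max)
Row: 704 falls in 673–710. Column: 64.1% falls in 63.01–77%. Rate = 5.575%.

5.575%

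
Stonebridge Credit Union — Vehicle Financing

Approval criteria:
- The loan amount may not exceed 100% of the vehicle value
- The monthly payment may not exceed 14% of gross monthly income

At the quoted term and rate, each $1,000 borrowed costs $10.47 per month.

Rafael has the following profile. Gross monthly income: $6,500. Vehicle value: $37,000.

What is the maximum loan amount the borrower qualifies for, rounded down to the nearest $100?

$37,000

Payment cap: 14% × $6,500 = $910/month.
At $10.47 per $1,000, that supports 910/10.47 × 1,000 ≈ $86,914 → $86,900.
LTV cap: 100% × $37,000 = $37,000 → $37,000.
Binding constraint: loan-to-value.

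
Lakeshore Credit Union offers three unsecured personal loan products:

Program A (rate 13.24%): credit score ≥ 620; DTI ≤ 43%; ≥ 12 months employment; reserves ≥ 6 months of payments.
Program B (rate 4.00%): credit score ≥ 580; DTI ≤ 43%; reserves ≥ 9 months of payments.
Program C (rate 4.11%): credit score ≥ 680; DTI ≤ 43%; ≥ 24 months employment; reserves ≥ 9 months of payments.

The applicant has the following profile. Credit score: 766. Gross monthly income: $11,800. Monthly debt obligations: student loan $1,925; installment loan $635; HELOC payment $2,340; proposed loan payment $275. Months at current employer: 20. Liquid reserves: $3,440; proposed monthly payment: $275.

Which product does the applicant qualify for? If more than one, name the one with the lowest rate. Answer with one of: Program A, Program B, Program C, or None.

Total debts = (1,925 + 635 + 2,340 + 275) = 5,175; DTI = 5,175/11,800 = 43.9%.
Reserves = 3,440/275 = 12.5 months.
Program A: score 766 ≥ 620; DTI 43.9% > 43%; employment 20 ≥ 12 mo; reserves 12.5 ≥ 6 mo → does not qualify.
Program B: score 766 ≥ 580; DTI 43.9% > 43%; reserves 12.5 ≥ 9 mo → does not qualify.
Program C: score 766 ≥ 680; DTI 43.9% > 43%; employment 20 < 24 mo; reserves 12.5 ≥ 9 mo → does not qualify.

None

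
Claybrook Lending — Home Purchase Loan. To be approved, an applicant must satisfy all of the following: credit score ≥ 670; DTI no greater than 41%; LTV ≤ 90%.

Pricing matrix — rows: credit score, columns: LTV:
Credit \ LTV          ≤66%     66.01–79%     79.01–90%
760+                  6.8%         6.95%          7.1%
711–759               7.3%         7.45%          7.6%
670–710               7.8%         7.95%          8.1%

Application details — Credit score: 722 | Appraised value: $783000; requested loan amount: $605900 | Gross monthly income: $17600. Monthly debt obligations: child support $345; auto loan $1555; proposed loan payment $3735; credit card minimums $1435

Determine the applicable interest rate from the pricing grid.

Credit score 722 ≥ 670; Total monthly debts = (345 + 1,555 + 3,735 + 1,435) = 7,070. DTI = 7,070/17,600 = 40.2% ≤ 41%
Loan-to-value = 605,900/783,000 = 77.4% — pass (90% max)
Row: 722 falls in 711–759. Column: 77.4% falls in 66.01–79%. Rate = 7.45%.

7.45%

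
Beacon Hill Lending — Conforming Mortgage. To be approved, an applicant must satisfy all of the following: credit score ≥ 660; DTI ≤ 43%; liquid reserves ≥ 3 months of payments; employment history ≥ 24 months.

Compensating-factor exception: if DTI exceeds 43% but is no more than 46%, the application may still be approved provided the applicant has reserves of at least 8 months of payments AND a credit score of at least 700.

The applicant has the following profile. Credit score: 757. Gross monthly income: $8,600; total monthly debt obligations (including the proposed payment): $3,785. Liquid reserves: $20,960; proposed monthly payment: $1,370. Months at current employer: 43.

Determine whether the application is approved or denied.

Approved

Credit score 757 ≥ 660 (meets base)
DTI = 3,785/8,600 = 44% > 43% — standard DTI limit exceeded.
Reserves: 20,960 ÷ 1,370 = 15.3 months (meets 3-month minimum)
Employment 43 ≥ 24 months
DTI 44% is within the 43%–46% exception band; checking compensating factors.
Override check — reserves: 15.3 mo (ok); score: 757 (ok).
Both override conditions satisfied; DTI exception granted.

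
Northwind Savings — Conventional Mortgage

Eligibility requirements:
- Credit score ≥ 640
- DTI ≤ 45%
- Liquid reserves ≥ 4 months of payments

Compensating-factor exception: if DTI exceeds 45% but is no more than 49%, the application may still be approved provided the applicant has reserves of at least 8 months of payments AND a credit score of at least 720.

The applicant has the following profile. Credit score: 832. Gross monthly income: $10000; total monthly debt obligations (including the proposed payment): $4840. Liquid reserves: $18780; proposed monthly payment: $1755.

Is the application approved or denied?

Approved

Credit score 832 ≥ 640 (meets base)
DTI: 4,840 ÷ 10,000 = 48.4%, over the 45% base limit.
Liquid reserves cover 18,780/1,755 = 10.7 months — ≥ 4 required
DTI 48.4% is within the 45%–49% exception band; checking compensating factors.
Reserves 10.7 ≥ 8 months; credit score 832 ≥ 720.
Both override conditions satisfied; DTI exception granted.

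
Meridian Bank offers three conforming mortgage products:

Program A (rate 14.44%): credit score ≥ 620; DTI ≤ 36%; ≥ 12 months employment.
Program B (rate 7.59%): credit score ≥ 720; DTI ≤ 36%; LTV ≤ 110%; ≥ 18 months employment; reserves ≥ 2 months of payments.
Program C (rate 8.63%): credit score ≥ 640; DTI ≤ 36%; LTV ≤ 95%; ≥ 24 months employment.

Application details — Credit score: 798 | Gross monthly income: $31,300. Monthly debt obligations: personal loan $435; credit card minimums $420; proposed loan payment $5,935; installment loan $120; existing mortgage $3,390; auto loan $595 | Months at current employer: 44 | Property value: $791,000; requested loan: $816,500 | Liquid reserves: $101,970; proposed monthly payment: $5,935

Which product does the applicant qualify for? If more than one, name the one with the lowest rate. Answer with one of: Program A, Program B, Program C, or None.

Total debts = (435 + 420 + 5,935 + 120 + 3,390 + 595) = 10,895; DTI = 10,895/31,300 = 34.8%.
LTV = 816,500/791,000 = 103.2%.
Reserves = 101,970/5,935 = 17.2 months.
Program A: score 798 ≥ 620; DTI 34.8% ≤ 36%; employment 44 ≥ 12 mo → qualifies.
Program B: score 798 ≥ 720; DTI 34.8% ≤ 36%; LTV 103.2% ≤ 110%; employment 44 ≥ 18 mo; reserves 17.2 ≥ 2 mo → qualifies.
Program C: score 798 ≥ 640; DTI 34.8% ≤ 36%; LTV 103.2% > 95%; employment 44 ≥ 24 mo → does not qualify.
Qualifying: Program A, Program B. Lowest rate is 7.59% → Program B.

Program B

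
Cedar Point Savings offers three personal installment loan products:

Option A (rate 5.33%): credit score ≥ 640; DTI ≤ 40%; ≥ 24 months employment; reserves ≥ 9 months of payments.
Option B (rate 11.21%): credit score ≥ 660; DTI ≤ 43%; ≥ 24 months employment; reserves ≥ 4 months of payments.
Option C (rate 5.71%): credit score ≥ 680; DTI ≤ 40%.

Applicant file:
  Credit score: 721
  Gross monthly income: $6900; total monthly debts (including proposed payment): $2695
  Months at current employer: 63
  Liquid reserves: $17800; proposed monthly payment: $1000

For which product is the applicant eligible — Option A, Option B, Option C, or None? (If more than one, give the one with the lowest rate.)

Option A

DTI = 2,695/6,900 = 39.1%.
Reserves = 17,800/1,000 = 17.8 months.
Option A: score 721 ≥ 640; DTI 39.1% ≤ 40%; employment 63 ≥ 24 mo; reserves 17.8 ≥ 9 mo → qualifies.
Option B: score 721 ≥ 660; DTI 39.1% ≤ 43%; employment 63 ≥ 24 mo; reserves 17.8 ≥ 4 mo → qualifies.
Option C: score 721 ≥ 680; DTI 39.1% ≤ 40% → qualifies.
Qualifying: Option A, Option B, Option C. Lowest rate is 5.33% → Option A.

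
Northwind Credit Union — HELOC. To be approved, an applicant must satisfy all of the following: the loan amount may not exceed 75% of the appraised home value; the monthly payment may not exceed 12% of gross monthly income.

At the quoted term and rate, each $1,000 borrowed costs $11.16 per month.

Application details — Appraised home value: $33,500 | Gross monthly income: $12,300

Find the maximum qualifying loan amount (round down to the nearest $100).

Payment cap: 12% × $12,300 = $1,476/month.
At $11.16 per $1,000, that supports 1,476/11.16 × 1,000 ≈ $132,258 → $132,200.
LTV cap: 75% × $33,500 = $25,125 → $25,100.
Binding constraint: loan-to-value.

$25,100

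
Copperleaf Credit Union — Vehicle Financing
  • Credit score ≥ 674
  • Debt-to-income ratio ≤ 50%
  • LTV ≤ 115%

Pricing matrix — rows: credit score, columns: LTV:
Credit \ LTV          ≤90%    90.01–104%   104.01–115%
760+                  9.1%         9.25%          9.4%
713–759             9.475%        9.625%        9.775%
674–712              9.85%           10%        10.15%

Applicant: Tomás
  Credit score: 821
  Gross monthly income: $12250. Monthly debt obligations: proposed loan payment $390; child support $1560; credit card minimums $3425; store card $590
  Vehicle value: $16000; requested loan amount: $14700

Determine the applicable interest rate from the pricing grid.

9.25%

Credit score 821 ≥ 674; Total monthly debts = (390 + 1,560 + 3,425 + 590) = 5,965. DTI: 5,965 ÷ 12,250 = 48.7%, within the 50% cap
LTV: 14,700 ÷ 16,000 = 91.9%, within 115% cap
Row: 821 falls in 760+. Column: 91.9% falls in 90.01–104%. Rate = 9.25%.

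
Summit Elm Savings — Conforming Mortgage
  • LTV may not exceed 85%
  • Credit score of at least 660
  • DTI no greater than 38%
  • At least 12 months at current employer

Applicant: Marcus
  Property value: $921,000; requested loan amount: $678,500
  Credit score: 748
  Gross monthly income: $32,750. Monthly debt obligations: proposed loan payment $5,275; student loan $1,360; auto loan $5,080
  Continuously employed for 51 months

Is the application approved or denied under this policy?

Approved

LTV = 678,500/921,000 = 73.7% ≤ 85%
Credit score 748 ≥ 660 (meets)
Total monthly debts = (5,275 + 1,360 + 5,080) = 11,715. DTI = 11,715/32,750 = 35.8% ≤ 38%
Employment 51 ≥ 12 months
All criteria satisfied.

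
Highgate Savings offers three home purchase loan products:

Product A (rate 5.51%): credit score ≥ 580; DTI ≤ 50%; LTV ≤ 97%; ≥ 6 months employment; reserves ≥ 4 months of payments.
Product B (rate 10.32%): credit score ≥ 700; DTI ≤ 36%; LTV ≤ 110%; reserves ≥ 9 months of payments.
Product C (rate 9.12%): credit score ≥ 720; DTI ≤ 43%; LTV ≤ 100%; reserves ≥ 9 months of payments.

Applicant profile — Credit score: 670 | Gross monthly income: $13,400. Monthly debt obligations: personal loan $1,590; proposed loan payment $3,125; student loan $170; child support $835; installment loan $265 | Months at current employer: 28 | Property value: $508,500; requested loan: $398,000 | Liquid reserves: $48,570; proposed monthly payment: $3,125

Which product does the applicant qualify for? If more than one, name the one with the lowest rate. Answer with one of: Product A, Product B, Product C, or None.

Total debts = (1,590 + 3,125 + 170 + 835 + 265) = 5,985; DTI = 5,985/13,400 = 44.7%.
LTV = 398,000/508,500 = 78.3%.
Reserves = 48,570/3,125 = 15.5 months.
Product A: score 670 ≥ 580; DTI 44.7% ≤ 50%; LTV 78.3% ≤ 97%; employment 28 ≥ 6 mo; reserves 15.5 ≥ 4 mo → qualifies.
Product B: score 670 < 700; DTI 44.7% > 36%; LTV 78.3% ≤ 110%; reserves 15.5 ≥ 9 mo → does not qualify.
Product C: score 670 < 720; DTI 44.7% > 43%; LTV 78.3% ≤ 100%; reserves 15.5 ≥ 9 mo → does not qualify.

Product A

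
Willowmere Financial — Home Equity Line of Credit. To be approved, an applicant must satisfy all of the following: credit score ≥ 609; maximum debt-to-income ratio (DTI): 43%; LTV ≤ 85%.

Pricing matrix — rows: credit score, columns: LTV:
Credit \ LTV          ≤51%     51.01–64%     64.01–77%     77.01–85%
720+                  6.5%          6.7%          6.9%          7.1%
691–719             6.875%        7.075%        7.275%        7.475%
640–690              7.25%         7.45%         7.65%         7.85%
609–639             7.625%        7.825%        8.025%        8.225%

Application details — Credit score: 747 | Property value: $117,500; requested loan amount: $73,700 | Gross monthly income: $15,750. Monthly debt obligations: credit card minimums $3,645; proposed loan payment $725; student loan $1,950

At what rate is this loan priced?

6.7%

Credit score 747 ≥ 609; Total monthly debts = (3,645 + 725 + 1,950) = 6,320. Debt-to-income = 6,320/15,750 = 40.1% — meets 43% limit
LTV: 73,700 ÷ 117,500 = 62.7%, within 85% cap
Credit 747 → row 720+; LTV 62.7% → column 51.01–64%. Grid cell → 6.7%.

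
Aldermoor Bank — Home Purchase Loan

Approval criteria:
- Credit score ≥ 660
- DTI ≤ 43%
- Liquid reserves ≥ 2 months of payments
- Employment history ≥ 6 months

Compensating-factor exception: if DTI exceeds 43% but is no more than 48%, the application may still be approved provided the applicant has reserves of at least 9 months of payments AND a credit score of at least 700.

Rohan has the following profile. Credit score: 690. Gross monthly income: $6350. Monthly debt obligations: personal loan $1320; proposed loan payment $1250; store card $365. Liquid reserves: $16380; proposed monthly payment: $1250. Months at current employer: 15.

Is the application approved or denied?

Credit score 690 ≥ 660 (meets base)
Total debts = (1,320 + 1,250 + 365) = 2,935. DTI: 2,935 ÷ 6,350 = 46.2%, over the 43% base limit.
Reserves = 16,380/1,250 = 13.1 months ≥ 2
Employment 15 ≥ 6 months
DTI 46.2% is within the 43%–48% exception band; checking compensating factors.
Override check — reserves: 13.1 mo (ok); score: 690 (below 700).
Compensating-factor requirement not fully met.

Denied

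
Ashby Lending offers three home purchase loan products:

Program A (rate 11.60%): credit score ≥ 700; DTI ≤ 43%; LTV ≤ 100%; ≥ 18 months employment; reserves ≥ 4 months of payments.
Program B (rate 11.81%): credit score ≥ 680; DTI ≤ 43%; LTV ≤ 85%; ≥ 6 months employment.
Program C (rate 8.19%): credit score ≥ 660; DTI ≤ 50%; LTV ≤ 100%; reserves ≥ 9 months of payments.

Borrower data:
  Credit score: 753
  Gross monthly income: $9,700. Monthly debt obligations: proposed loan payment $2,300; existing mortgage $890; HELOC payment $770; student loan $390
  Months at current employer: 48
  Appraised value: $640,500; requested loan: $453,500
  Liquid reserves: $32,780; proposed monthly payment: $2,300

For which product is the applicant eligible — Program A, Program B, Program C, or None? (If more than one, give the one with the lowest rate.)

Total debts = (2,300 + 890 + 770 + 390) = 4,350; DTI = 4,350/9,700 = 44.8%.
LTV = 453,500/640,500 = 70.8%.
Reserves = 32,780/2,300 = 14.3 months.
Program A: score 753 ≥ 700; DTI 44.8% > 43%; LTV 70.8% ≤ 100%; employment 48 ≥ 18 mo; reserves 14.3 ≥ 4 mo → does not qualify.
Program B: score 753 ≥ 680; DTI 44.8% > 43%; LTV 70.8% ≤ 85%; employment 48 ≥ 6 mo → does not qualify.
Program C: score 753 ≥ 660; DTI 44.8% ≤ 50%; LTV 70.8% ≤ 100%; reserves 14.3 ≥ 9 mo → qualifies.

Program C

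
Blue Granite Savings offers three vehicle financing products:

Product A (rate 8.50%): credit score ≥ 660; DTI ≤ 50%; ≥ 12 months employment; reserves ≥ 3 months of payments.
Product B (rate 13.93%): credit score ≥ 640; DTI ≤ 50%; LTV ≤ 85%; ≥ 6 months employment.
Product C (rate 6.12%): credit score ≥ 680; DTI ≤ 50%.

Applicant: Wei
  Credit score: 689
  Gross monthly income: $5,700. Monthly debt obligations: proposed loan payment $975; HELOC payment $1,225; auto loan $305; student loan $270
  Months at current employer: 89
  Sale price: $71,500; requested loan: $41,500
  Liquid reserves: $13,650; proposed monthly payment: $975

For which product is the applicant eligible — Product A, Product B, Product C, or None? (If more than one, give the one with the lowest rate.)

Product C

Total debts = (975 + 1,225 + 305 + 270) = 2,775; DTI = 2,775/5,700 = 48.7%.
LTV = 41,500/71,500 = 58%.
Reserves = 13,650/975 = 14.0 months.
Product A: score 689 ≥ 660; DTI 48.7% ≤ 50%; employment 89 ≥ 12 mo; reserves 14.0 ≥ 3 mo → qualifies.
Product B: score 689 ≥ 640; DTI 48.7% ≤ 50%; LTV 58% ≤ 85%; employment 89 ≥ 6 mo → qualifies.
Product C: score 689 ≥ 680; DTI 48.7% ≤ 50% → qualifies.
Qualifying: Product A, Product B, Product C. Lowest rate is 6.12% → Product C.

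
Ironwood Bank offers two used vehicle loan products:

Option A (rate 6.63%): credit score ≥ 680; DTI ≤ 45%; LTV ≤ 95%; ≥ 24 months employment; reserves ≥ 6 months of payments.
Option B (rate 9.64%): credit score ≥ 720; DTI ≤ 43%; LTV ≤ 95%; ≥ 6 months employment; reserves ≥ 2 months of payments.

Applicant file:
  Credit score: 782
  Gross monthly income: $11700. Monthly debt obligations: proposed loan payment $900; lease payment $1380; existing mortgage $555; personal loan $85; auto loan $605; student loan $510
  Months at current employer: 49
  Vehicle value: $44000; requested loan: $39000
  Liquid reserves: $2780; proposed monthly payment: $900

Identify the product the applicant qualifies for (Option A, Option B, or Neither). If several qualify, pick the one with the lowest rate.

Total debts = (900 + 1,380 + 555 + 85 + 605 + 510) = 4,035; DTI = 4,035/11,700 = 34.5%.
LTV = 39,000/44,000 = 88.6%.
Reserves = 2,780/900 = 3.1 months.
Option A: score 782 ≥ 680; DTI 34.5% ≤ 45%; LTV 88.6% ≤ 95%; employment 49 ≥ 24 mo; reserves 3.1 < 6 mo → does not qualify.
Option B: score 782 ≥ 720; DTI 34.5% ≤ 43%; LTV 88.6% ≤ 95%; employment 49 ≥ 6 mo; reserves 3.1 ≥ 2 mo → qualifies.

Option B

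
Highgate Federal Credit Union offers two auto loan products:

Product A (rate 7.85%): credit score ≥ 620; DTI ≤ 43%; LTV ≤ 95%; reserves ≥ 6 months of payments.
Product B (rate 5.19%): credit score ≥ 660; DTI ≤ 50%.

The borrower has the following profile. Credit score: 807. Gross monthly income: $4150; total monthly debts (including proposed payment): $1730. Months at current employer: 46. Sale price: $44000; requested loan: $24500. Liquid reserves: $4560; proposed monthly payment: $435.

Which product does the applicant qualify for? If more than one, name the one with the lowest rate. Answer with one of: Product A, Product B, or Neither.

Product B

DTI = 1,730/4,150 = 41.7%.
LTV = 24,500/44,000 = 55.7%.
Reserves = 4,560/435 = 10.5 months.
Product A: score 807 ≥ 620; DTI 41.7% ≤ 43%; LTV 55.7% ≤ 95%; reserves 10.5 ≥ 6 mo → qualifies.
Product B: score 807 ≥ 660; DTI 41.7% ≤ 50% → qualifies.
Qualifying: Product A, Product B. Lowest rate is 5.19% → Product B.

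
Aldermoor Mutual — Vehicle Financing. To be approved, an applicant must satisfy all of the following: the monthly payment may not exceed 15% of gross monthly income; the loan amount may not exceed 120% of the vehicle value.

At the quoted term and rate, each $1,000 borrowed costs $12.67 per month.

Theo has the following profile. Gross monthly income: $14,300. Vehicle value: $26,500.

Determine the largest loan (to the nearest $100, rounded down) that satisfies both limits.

$31,800

Payment cap: 15% × $14,300 = $2,145/month.
At $12.67 per $1,000, that supports 2,145/12.67 × 1,000 ≈ $169,297 → $169,200.
LTV cap: 120% × $26,500 = $31,800 → $31,800.
Binding constraint: loan-to-value.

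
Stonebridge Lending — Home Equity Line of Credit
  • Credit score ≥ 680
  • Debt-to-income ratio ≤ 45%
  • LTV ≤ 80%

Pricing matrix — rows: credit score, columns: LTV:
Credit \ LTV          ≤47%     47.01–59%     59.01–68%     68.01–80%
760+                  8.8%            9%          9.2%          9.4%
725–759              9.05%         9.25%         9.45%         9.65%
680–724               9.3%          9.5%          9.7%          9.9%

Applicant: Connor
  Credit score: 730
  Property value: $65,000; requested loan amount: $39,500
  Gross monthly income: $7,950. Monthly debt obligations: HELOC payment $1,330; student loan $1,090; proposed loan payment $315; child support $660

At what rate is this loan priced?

9.45%

Credit score 730 ≥ 680; Total monthly debts = (1,330 + 1,090 + 315 + 660) = 3,395. DTI: 3,395 ÷ 7,950 = 42.7%, within the 45% cap
LTV: 39,500 ÷ 65,000 = 60.8%, within 80% cap
Row: 730 falls in 725–759. Column: 60.8% falls in 59.01–68%. Rate = 9.45%.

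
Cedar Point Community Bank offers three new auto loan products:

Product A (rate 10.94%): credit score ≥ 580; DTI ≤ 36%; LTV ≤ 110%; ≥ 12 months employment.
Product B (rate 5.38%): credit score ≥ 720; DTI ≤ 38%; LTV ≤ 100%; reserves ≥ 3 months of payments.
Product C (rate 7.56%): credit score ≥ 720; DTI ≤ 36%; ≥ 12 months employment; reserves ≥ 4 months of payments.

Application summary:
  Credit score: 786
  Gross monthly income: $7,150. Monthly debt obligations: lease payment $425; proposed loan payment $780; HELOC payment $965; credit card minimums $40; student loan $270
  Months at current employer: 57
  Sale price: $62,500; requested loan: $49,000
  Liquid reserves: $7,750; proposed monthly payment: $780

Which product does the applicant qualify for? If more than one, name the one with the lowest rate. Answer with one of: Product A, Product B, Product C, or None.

Product B

Total debts = (425 + 780 + 965 + 40 + 270) = 2,480; DTI = 2,480/7,150 = 34.7%.
LTV = 49,000/62,500 = 78.4%.
Reserves = 7,750/780 = 9.9 months.
Product A: score 786 ≥ 580; DTI 34.7% ≤ 36%; LTV 78.4% ≤ 110%; employment 57 ≥ 12 mo → qualifies.
Product B: score 786 ≥ 720; DTI 34.7% ≤ 38%; LTV 78.4% ≤ 100%; reserves 9.9 ≥ 3 mo → qualifies.
Product C: score 786 ≥ 720; DTI 34.7% ≤ 36%; employment 57 ≥ 12 mo; reserves 9.9 ≥ 4 mo → qualifies.
Qualifying: Product A, Product B, Product C. Lowest rate is 5.38% → Product B.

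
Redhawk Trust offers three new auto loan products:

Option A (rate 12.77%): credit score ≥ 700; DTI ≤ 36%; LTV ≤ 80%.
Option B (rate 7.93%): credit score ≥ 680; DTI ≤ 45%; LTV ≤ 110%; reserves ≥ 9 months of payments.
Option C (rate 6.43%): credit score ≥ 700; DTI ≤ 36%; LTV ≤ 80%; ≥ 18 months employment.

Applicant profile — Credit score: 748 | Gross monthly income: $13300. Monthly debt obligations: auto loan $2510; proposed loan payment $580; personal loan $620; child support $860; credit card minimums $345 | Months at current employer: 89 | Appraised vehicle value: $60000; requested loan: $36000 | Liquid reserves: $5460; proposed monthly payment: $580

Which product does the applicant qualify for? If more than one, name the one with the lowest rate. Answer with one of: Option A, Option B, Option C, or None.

Option B

Total debts = (2,510 + 580 + 620 + 860 + 345) = 4,915; DTI = 4,915/13,300 = 37%.
LTV = 36,000/60,000 = 60%.
Reserves = 5,460/580 = 9.4 months.
Option A: score 748 ≥ 700; DTI 37% > 36%; LTV 60% ≤ 80% → does not qualify.
Option B: score 748 ≥ 680; DTI 37% ≤ 45%; LTV 60% ≤ 110%; reserves 9.4 ≥ 9 mo → qualifies.
Option C: score 748 ≥ 700; DTI 37% > 36%; LTV 60% ≤ 80%; employment 89 ≥ 18 mo → does not qualify.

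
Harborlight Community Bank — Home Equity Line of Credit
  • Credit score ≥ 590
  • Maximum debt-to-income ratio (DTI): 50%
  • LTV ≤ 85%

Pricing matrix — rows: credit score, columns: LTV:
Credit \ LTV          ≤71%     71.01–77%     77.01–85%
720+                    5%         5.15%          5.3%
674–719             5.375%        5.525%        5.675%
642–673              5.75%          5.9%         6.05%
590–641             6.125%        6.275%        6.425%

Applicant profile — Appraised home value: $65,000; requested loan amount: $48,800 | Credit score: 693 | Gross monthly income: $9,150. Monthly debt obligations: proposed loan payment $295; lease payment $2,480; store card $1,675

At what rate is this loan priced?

Credit score 693 ≥ 590; Total monthly debts = (295 + 2,480 + 1,675) = 4,450. Debt-to-income = 4,450/9,150 = 48.6% — meets 50% limit
Loan-to-value = 48,800/65,000 = 75.1% — pass (85% max)
Credit 693 → row 674–719; LTV 75.1% → column 71.01–77%. Grid cell → 5.525%.

5.525%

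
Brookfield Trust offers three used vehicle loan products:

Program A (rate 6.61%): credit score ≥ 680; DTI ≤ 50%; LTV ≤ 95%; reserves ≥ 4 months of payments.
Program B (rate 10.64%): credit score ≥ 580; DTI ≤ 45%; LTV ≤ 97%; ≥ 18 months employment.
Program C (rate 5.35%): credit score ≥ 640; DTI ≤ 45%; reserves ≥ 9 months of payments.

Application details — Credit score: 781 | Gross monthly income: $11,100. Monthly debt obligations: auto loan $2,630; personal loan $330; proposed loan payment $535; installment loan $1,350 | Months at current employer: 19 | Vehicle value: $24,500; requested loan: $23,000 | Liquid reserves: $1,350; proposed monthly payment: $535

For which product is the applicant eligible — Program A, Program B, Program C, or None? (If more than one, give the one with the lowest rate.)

Total debts = (2,630 + 330 + 535 + 1,350) = 4,845; DTI = 4,845/11,100 = 43.6%.
LTV = 23,000/24,500 = 93.9%.
Reserves = 1,350/535 = 2.5 months.
Program A: score 781 ≥ 680; DTI 43.6% ≤ 50%; LTV 93.9% ≤ 95%; reserves 2.5 < 4 mo → does not qualify.
Program B: score 781 ≥ 580; DTI 43.6% ≤ 45%; LTV 93.9% ≤ 97%; employment 19 ≥ 18 mo → qualifies.
Program C: score 781 ≥ 640; DTI 43.6% ≤ 45%; reserves 2.5 < 9 mo → does not qualify.

Program B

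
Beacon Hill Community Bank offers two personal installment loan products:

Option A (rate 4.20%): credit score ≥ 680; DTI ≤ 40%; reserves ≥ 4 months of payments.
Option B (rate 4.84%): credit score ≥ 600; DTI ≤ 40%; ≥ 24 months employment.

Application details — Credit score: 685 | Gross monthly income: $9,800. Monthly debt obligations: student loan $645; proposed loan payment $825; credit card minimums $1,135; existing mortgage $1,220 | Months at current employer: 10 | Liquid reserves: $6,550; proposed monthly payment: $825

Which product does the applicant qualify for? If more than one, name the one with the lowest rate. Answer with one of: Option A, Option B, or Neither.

Option A

Total debts = (645 + 825 + 1,135 + 1,220) = 3,825; DTI = 3,825/9,800 = 39%.
Reserves = 6,550/825 = 7.9 months.
Option A: score 685 ≥ 680; DTI 39% ≤ 40%; reserves 7.9 ≥ 4 mo → qualifies.
Option B: score 685 ≥ 600; DTI 39% ≤ 40%; employment 10 < 24 mo → does not qualify.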